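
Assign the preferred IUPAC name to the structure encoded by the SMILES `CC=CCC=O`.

pent-3-enal

The longest carbon chain that includes the –CHO group and the multiple bond has 5 carbons, so the parent hydride is pentane.
The highest-priority functional group is an aldehyde (terminal –CHO), so the name ends in -al.
A C=C double bond in the chain gives the infix -ene-.
Number the chain so that the aldehyde carbon is C-1 by definition.
That gives the double bond between C-3 and C-4.
The name is pent-3-enal.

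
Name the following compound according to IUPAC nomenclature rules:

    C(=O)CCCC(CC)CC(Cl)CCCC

Counting along the main chain through the –CHO group gives 11 carbons: the parent is undecane.
The highest-priority functional group is an aldehyde (terminal –CHO), so the name ends in -al.
Choose the numbering such that the aldehyde carbon is C-1 by definition.
With this numbering: a chloro group at C-7; an ethyl group at C-5.
Prefixes are listed alphabetically: chloro, ethyl.
The name is 7-chloro-5-ethylundecanal.

7-chloro-5-ethylundecanal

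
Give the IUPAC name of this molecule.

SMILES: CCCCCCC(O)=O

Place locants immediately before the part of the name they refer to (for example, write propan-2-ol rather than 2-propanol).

The longest carbon chain that includes the –COOH group has 7 carbons, so the parent hydride is heptane.
The principal characteristic group is a carboxylic acid (terminal –COOH), named with the suffix -oic acid.
Number the chain so that the carboxylic acid carbon is C-1 by definition.
Assembling the pieces gives heptanoic acid.

heptanoic acid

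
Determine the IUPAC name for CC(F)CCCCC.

The longest carbon chain is 7 atoms: the parent is heptane.
Number the chain so that the substituent locant set {2} is lower than {6} at the first point of difference.
This places a fluoro group at C-2.
Putting it together: 2-fluoroheptane.

2-fluoroheptane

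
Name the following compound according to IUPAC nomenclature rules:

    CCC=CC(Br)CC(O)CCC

The longest chain bearing the –OH group and the multiple bond is 10 carbons long (decane).
The highest-priority functional group is an alcohol (–OH), so the name ends in -ol.
There is one C=C double bond, indicated by the ending -ene.
Number the chain so that numbering from this end puts the hydroxyl group at C-4 rather than C-7.
This places the hydroxyl at C-4; the double bond between C-7 and C-8; a bromo group at C-6.
The name is 6-bromodec-7-en-4-ol.

6-bromodec-7-en-4-ol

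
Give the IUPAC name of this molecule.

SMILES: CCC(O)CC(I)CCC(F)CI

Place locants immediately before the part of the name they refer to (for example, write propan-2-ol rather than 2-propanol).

8-fluoro-5,9-diiodononan-3-ol

The longest carbon chain that includes the –OH group has 9 carbons, so the parent hydride is nonane.
An alcohol (–OH) is the principal characteristic group, giving the suffix -ol.
The numbering direction is chosen so that numbering from this end puts the hydroxyl group at C-3 rather than C-7.
That gives the hydroxyl at C-3; a fluoro group at C-8; iodo groups at C-5 and C-9.
The substituents are ordered alphabetically, ignoring any di-/tri- multipliers.
Assembling the pieces gives 8-fluoro-5,9-diiodononan-3-ol.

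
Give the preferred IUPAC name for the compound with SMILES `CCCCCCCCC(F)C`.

The longest carbon chain is 10 atoms: the parent is decane.
Choose the numbering such that the substituent locant set {2} is lower than {9} at the first point of difference.
With this numbering: a fluoro group at C-2.
Putting it together: 2-fluorodecane.

2-fluorodecane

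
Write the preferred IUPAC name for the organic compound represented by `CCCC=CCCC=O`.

oct-4-enal

Counting along the main chain through the –CHO group and the multiple bond gives 8 carbons: the parent is octane.
An aldehyde (terminal –CHO) is the principal characteristic group, giving the suffix -al.
There is one C=C double bond, indicated by the ending -ene.
Number the chain so that the aldehyde carbon is C-1 by definition.
This places the double bond between C-4 and C-5.
Putting it together: oct-4-enal.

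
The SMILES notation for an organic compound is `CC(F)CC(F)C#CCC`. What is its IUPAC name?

5,7-difluorooct-3-yne

The longest carbon chain that includes the multiple bond has 8 carbons, so the parent hydride is octane.
A C≡C triple bond in the chain gives the infix -yne-.
The numbering direction is chosen so that numbering from this end puts the triple bond at C-3 rather than C-5.
That gives the triple bond between C-3 and C-4; fluoro groups at C-5 and C-7.
The name is 5,7-difluorooct-3-yne.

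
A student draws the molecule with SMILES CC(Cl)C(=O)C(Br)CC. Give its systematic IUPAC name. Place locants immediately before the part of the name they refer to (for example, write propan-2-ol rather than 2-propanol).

4-bromo-2-chlorohexan-3-one

The longest carbon chain that includes the carbonyl has 6 carbons, so the parent hydride is hexane.
A ketone (C=O on an internal carbon) is the principal characteristic group, giving the suffix -one.
Choose the numbering such that numbering from this end puts the carbonyl group at C-3 rather than C-4.
With this numbering: the carbonyl at C-3; a bromo group at C-4; a chloro group at C-2.
The substituents are ordered alphabetically, ignoring any di-/tri- multipliers.
The name is 4-bromo-2-chlorohexan-3-one.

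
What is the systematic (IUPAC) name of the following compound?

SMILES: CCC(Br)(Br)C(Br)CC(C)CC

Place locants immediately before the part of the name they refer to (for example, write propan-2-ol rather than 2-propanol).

The longest continuous carbon chain has 8 atoms, so the parent hydride is octane.
Number the chain so that the substituent locant set {3,3,4,6} is lower than {3,5,6,6} at the first point of difference.
This places bromo groups at C-3 (×2) and C-4; a methyl group at C-6.
Substituent prefixes are cited in alphabetical order (multiplying prefixes like di-/tri- are ignored for ordering).
The name is 3,3,4-tribromo-6-methyloctane.

3,3,4-tribromo-6-methyloctane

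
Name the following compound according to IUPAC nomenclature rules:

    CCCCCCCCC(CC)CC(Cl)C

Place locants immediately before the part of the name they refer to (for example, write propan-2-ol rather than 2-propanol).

2-chloro-4-ethyldodecane

The parent chain contains 12 carbons (dodecane).
Choose the numbering such that the substituent locant set {2,4} is lower than {9,11} at the first point of difference.
This places a chloro group at C-2; an ethyl group at C-4.
Prefixes are listed alphabetically: chloro, ethyl.
Putting it together: 2-chloro-4-ethyldodecane.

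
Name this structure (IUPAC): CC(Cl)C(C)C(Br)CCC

4-bromo-2-chloro-3-methylheptane

The longest continuous carbon chain has 7 atoms, so the parent hydride is heptane.
Choose the numbering such that the substituent locant set {2,3,4} is lower than {4,5,6} at the first point of difference.
That gives a bromo group at C-4; a chloro group at C-2; a methyl group at C-3.
Substituent prefixes are cited in alphabetical order (multiplying prefixes like di-/tri- are ignored for ordering).
The name is 4-bromo-2-chloro-3-methylheptane.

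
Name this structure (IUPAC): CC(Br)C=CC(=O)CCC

7-bromooct-5-en-4-one

Counting along the main chain through the carbonyl and the multiple bond gives 8 carbons: the parent is octane.
A ketone (C=O on an internal carbon) is the principal characteristic group, giving the suffix -one.
There is one C=C double bond, indicated by the ending -ene.
The numbering direction is chosen so that numbering from this end puts the carbonyl group at C-4 rather than C-5.
That gives the carbonyl at C-4; the double bond between C-5 and C-6; a bromo group at C-7.
The name is 7-bromooct-5-en-4-one.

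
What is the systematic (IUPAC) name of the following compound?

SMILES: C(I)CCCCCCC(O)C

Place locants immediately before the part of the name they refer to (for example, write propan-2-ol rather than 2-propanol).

The longest chain bearing the –OH group is 9 carbons long (nonane).
An alcohol (–OH) is the principal characteristic group, giving the suffix -ol.
Number the chain so that numbering from this end puts the hydroxyl group at C-2 rather than C-8.
With this numbering: the hydroxyl at C-2; an iodo group at C-9.
Assembling the pieces gives 9-iodononan-2-ol.

9-iodononan-2-ol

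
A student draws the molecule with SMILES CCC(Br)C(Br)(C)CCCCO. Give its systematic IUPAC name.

The longest carbon chain that includes the –OH group has 8 carbons, so the parent hydride is octane.
The principal characteristic group is an alcohol (–OH), named with the suffix -ol.
The numbering direction is chosen so that numbering from this end puts the hydroxyl group at C-1 rather than C-8.
That gives the hydroxyl at C-1; bromo groups at C-5 and C-6; a methyl group at C-5.
Substituent prefixes are cited in alphabetical order (multiplying prefixes like di-/tri- are ignored for ordering).
Putting it together: 5,6-dibromo-5-methyloctan-1-ol.

5,6-dibromo-5-methyloctan-1-ol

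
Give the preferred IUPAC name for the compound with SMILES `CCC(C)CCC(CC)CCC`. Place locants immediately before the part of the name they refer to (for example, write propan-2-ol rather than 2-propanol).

The parent chain contains 9 carbons (nonane).
The numbering direction is chosen so that the substituent locant set {3,6} is lower than {4,7} at the first point of difference.
That gives an ethyl group at C-6; a methyl group at C-3.
The substituents are ordered alphabetically, ignoring any di-/tri- multipliers.
Assembling the pieces gives 6-ethyl-3-methylnonane.

6-ethyl-3-methylnonane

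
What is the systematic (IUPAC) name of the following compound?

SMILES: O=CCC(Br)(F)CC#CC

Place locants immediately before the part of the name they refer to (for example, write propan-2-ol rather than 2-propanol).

3-bromo-3-fluorohept-5-ynal

The longest chain bearing the –CHO group and the multiple bond is 7 carbons long (heptane).
An aldehyde (terminal –CHO) is the principal characteristic group, giving the suffix -al.
There is one C≡C triple bond, indicated by the ending -yne.
Choose the numbering such that the aldehyde carbon is C-1 by definition.
That gives the triple bond between C-5 and C-6; a bromo group at C-3; a fluoro group at C-3.
Substituent prefixes are cited in alphabetical order (multiplying prefixes like di-/tri- are ignored for ordering).
Putting it together: 3-bromo-3-fluorohept-5-ynal.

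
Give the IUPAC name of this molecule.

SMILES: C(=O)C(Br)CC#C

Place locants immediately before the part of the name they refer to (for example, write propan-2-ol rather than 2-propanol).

The longest carbon chain that includes the –CHO group and the multiple bond has 5 carbons, so the parent hydride is pentane.
The principal characteristic group is an aldehyde (terminal –CHO), named with the suffix -al.
There is one C≡C triple bond, indicated by the ending -yne.
Number the chain so that the aldehyde carbon is C-1 by definition.
With this numbering: the triple bond between C-4 and C-5; a bromo group at C-2.
Putting it together: 2-bromopent-4-ynal.

2-bromopent-4-ynal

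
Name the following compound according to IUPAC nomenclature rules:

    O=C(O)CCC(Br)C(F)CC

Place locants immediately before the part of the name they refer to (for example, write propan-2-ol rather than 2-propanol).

Counting along the main chain through the –COOH group gives 7 carbons: the parent is heptane.
The highest-priority functional group is a carboxylic acid (terminal –COOH), so the name ends in -oic acid.
The numbering direction is chosen so that the carboxylic acid carbon is C-1 by definition.
This places a bromo group at C-4; a fluoro group at C-5.
Prefixes are listed alphabetically: bromo, fluoro.
Assembling the pieces gives 4-bromo-5-fluoroheptanoic acid.

4-bromo-5-fluoroheptanoic acid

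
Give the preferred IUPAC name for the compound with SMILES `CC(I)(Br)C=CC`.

4-bromo-4-iodopent-2-ene

The longest carbon chain that includes the multiple bond has 5 carbons, so the parent hydride is pentane.
A C=C double bond in the chain gives the infix -ene-.
The numbering direction is chosen so that numbering from this end puts the double bond at C-2 rather than C-3.
With this numbering: the double bond between C-2 and C-3; a bromo group at C-4; an iodo group at C-4.
The substituents are ordered alphabetically, ignoring any di-/tri- multipliers.
The name is 4-bromo-4-iodopent-2-ene.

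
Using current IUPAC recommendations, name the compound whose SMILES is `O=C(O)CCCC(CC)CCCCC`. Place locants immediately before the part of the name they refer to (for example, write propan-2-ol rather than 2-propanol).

5-ethyldecanoic acid

The longest carbon chain that includes the –COOH group has 10 carbons, so the parent hydride is decane.
The principal characteristic group is a carboxylic acid (terminal –COOH), named with the suffix -oic acid.
Choose the numbering such that the carboxylic acid carbon is C-1 by definition.
That gives an ethyl group at C-5.
Putting it together: 5-ethyldecanoic acid.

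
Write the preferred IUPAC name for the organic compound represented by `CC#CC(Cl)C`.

Counting along the main chain through the multiple bond gives 5 carbons: the parent is pentane.
The chain contains a C≡C triple bond, so the unsaturation ending is -yne.
The numbering direction is chosen so that numbering from this end puts the triple bond at C-2 rather than C-3.
With this numbering: the triple bond between C-2 and C-3; a chloro group at C-4.
Putting it together: 4-chloropent-2-yne.

4-chloropent-2-yne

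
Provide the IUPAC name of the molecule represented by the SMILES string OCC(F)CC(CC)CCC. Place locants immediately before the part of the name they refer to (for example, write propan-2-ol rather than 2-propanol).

The longest carbon chain that includes the –OH group has 7 carbons, so the parent hydride is heptane.
An alcohol (–OH) is the principal characteristic group, giving the suffix -ol.
The numbering direction is chosen so that numbering from this end puts the hydroxyl group at C-1 rather than C-7.
That gives the hydroxyl at C-1; an ethyl group at C-4; a fluoro group at C-2.
Prefixes are listed alphabetically: ethyl, fluoro.
Putting it together: 4-ethyl-2-fluoroheptan-1-ol.

4-ethyl-2-fluoroheptan-1-ol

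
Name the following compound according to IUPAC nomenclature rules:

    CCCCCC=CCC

non-3-ene

Counting along the main chain through the multiple bond gives 9 carbons: the parent is nonane.
There is one C=C double bond, indicated by the ending -ene.
Number the chain so that numbering from this end puts the double bond at C-3 rather than C-6.
That gives the double bond between C-3 and C-4.
Assembling the pieces gives non-3-ene.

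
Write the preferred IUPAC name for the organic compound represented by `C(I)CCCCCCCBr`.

1-bromo-8-iodooctane

The parent chain contains 8 carbons (octane).
Number the chain so that the locant sets are identical either way, so the alphabetically earlier bromo substituent takes the lower locant (1 rather than 8).
That gives a bromo group at C-1; an iodo group at C-8.
Prefixes are listed alphabetically: bromo, iodo.
Putting it together: 1-bromo-8-iodooctane.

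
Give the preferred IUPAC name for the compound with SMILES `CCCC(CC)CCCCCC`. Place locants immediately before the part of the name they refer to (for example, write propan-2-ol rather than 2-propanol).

The longest carbon chain is 10 atoms: the parent is decane.
Number the chain so that the substituent locant set {4} is lower than {7} at the first point of difference.
That gives an ethyl group at C-4.
The name is 4-ethyldecane.

4-ethyldecane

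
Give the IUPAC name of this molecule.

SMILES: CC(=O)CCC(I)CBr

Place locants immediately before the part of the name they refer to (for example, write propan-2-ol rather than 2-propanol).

6-bromo-5-iodohexan-2-one

Counting along the main chain through the carbonyl gives 6 carbons: the parent is hexane.
The highest-priority functional group is a ketone (C=O on an internal carbon), so the name ends in -one.
Choose the numbering such that numbering from this end puts the carbonyl group at C-2 rather than C-5.
With this numbering: the carbonyl at C-2; a bromo group at C-6; an iodo group at C-5.
Prefixes are listed alphabetically: bromo, iodo.
The name is 6-bromo-5-iodohexan-2-one.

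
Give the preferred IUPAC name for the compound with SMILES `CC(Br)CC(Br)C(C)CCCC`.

2,4-dibromo-5-methylnonane

The longest carbon chain is 9 atoms: the parent is nonane.
Number the chain so that the substituent locant set {2,4,5} is lower than {5,6,8} at the first point of difference.
This places bromo groups at C-2 and C-4; a methyl group at C-5.
Prefixes are listed alphabetically: bromo, methyl.
The name is 2,4-dibromo-5-methylnonane.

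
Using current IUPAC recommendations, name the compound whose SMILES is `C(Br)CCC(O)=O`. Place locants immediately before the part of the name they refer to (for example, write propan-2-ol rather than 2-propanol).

4-bromobutanoic acid

Counting along the main chain through the –COOH group gives 4 carbons: the parent is butane.
The principal characteristic group is a carboxylic acid (terminal –COOH), named with the suffix -oic acid.
The numbering direction is chosen so that the carboxylic acid carbon is C-1 by definition.
With this numbering: a bromo group at C-4.
Putting it together: 4-bromobutanoic acid.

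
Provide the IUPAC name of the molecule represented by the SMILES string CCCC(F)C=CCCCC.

The longest chain bearing the multiple bond is 10 carbons long (decane).
A C=C double bond in the chain gives the infix -ene-.
The numbering direction is chosen so that the substituent locant set {4} is lower than {7} at the first point of difference.
With this numbering: the double bond between C-5 and C-6; a fluoro group at C-4.
Assembling the pieces gives 4-fluorodec-5-ene.

4-fluorodec-5-ene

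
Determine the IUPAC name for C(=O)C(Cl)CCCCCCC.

2-chlorononanal

The longest chain bearing the –CHO group is 9 carbons long (nonane).
The highest-priority functional group is an aldehyde (terminal –CHO), so the name ends in -al.
Number the chain so that the aldehyde carbon is C-1 by definition.
With this numbering: a chloro group at C-2.
The name is 2-chlorononanal.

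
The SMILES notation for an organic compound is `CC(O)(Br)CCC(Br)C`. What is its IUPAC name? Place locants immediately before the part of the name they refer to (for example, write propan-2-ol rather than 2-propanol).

2,5-dibromohexan-2-ol

The longest chain bearing the –OH group is 6 carbons long (hexane).
The principal characteristic group is an alcohol (–OH), named with the suffix -ol.
The numbering direction is chosen so that numbering from this end puts the hydroxyl group at C-2 rather than C-5.
With this numbering: the hydroxyl at C-2; bromo groups at C-2 and C-5.
The name is 2,5-dibromohexan-2-ol.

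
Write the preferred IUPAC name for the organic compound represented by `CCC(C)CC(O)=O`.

The longest carbon chain that includes the –COOH group has 5 carbons, so the parent hydride is pentane.
The highest-priority functional group is a carboxylic acid (terminal –COOH), so the name ends in -oic acid.
Number the chain so that the carboxylic acid carbon is C-1 by definition.
This places a methyl group at C-3.
The name is 3-methylpentanoic acid.

3-methylpentanoic acid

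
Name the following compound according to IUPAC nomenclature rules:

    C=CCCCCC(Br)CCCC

7-bromoundec-1-ene

The longest chain bearing the multiple bond is 11 carbons long (undecane).
A C=C double bond in the chain gives the infix -ene-.
Choose the numbering such that numbering from this end puts the double bond at C-1 rather than C-10.
This places the double bond between C-1 and C-2; a bromo group at C-7.
The name is 7-bromoundec-1-ene.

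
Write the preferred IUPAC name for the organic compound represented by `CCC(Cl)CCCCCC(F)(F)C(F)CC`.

10-chloro-3,4,4-trifluorododecane

The longest continuous carbon chain has 12 atoms, so the parent hydride is dodecane.
The numbering direction is chosen so that the substituent locant set {3,4,4,10} is lower than {3,9,9,10} at the first point of difference.
That gives a chloro group at C-10; fluoro groups at C-3 and C-4 (×2).
Prefixes are listed alphabetically: chloro, fluoro.
Assembling the pieces gives 10-chloro-3,4,4-trifluorododecane.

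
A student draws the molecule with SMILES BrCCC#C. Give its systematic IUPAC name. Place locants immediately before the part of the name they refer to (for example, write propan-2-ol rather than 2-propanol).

4-bromobut-1-yne

The longest chain bearing the multiple bond is 4 carbons long (butane).
The chain contains a C≡C triple bond, so the unsaturation ending is -yne.
Number the chain so that numbering from this end puts the triple bond at C-1 rather than C-3.
With this numbering: the triple bond between C-1 and C-2; a bromo group at C-4.
Assembling the pieces gives 4-bromobut-1-yne.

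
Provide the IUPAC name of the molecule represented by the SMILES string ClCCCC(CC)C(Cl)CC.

1,5-dichloro-4-ethylheptane

The longest carbon chain is 7 atoms: the parent is heptane.
The numbering direction is chosen so that the substituent locant set {1,4,5} is lower than {3,4,7} at the first point of difference.
With this numbering: chloro groups at C-1 and C-5; an ethyl group at C-4.
Prefixes are listed alphabetically: chloro, ethyl.
Assembling the pieces gives 1,5-dichloro-4-ethylheptane.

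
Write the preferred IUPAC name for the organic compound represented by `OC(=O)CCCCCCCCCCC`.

The longest chain bearing the –COOH group is 12 carbons long (dodecane).
A carboxylic acid (terminal –COOH) is the principal characteristic group, giving the suffix -oic acid.
Number the chain so that the carboxylic acid carbon is C-1 by definition.
The name is dodecanoic acid.

dodecanoic acid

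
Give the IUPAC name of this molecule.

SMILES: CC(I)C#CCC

The longest carbon chain that includes the multiple bond has 6 carbons, so the parent hydride is hexane.
A C≡C triple bond in the chain gives the infix -yne-.
Choose the numbering such that the substituent locant set {2} is lower than {5} at the first point of difference.
With this numbering: the triple bond between C-3 and C-4; an iodo group at C-2.
Assembling the pieces gives 2-iodohex-3-yne.

2-iodohex-3-yne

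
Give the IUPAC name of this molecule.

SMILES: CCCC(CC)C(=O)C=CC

Counting along the main chain through the carbonyl and the multiple bond gives 8 carbons: the parent is octane.
A ketone (C=O on an internal carbon) is the principal characteristic group, giving the suffix -one.
There is one C=C double bond, indicated by the ending -ene.
The numbering direction is chosen so that numbering from this end puts the carbonyl group at C-4 rather than C-5.
That gives the carbonyl at C-4; the double bond between C-2 and C-3; an ethyl group at C-5.
Assembling the pieces gives 5-ethyloct-2-en-4-one.

5-ethyloct-2-en-4-one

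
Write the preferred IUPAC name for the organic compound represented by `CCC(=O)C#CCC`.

Counting along the main chain through the carbonyl and the multiple bond gives 7 carbons: the parent is heptane.
The principal characteristic group is a ketone (C=O on an internal carbon), named with the suffix -one.
A C≡C triple bond in the chain gives the infix -yne-.
Choose the numbering such that numbering from this end puts the carbonyl group at C-3 rather than C-5.
That gives the carbonyl at C-3; the triple bond between C-4 and C-5.
Putting it together: hept-4-yn-3-one.

hept-4-yn-3-one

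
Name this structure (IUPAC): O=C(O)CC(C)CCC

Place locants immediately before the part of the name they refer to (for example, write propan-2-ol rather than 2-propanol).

The longest carbon chain that includes the –COOH group has 6 carbons, so the parent hydride is hexane.
A carboxylic acid (terminal –COOH) is the principal characteristic group, giving the suffix -oic acid.
Number the chain so that the carboxylic acid carbon is C-1 by definition.
That gives a methyl group at C-3.
Assembling the pieces gives 3-methylhexanoic acid.

3-methylhexanoic acid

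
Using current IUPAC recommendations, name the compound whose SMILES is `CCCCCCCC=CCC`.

undec-3-ene

The longest chain bearing the multiple bond is 11 carbons long (undecane).
The chain contains a C=C double bond, so the unsaturation ending is -ene.
Number the chain so that numbering from this end puts the double bond at C-3 rather than C-8.
This places the double bond between C-3 and C-4.
Assembling the pieces gives undec-3-ene.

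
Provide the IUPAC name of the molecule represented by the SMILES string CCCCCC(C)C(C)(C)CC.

3,3,4-trimethylnonane

The longest carbon chain is 9 atoms: the parent is nonane.
The numbering direction is chosen so that the substituent locant set {3,3,4} is lower than {6,7,7} at the first point of difference.
This places methyl groups at C-3 (×2) and C-4.
Putting it together: 3,3,4-trimethylnonane.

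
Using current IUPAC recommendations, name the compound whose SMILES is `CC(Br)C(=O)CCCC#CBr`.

2,8-dibromooct-7-yn-3-one

The longest carbon chain that includes the carbonyl and the multiple bond has 8 carbons, so the parent hydride is octane.
The principal characteristic group is a ketone (C=O on an internal carbon), named with the suffix -one.
There is one C≡C triple bond, indicated by the ending -yne.
Choose the numbering such that numbering from this end puts the carbonyl group at C-3 rather than C-6.
That gives the carbonyl at C-3; the triple bond between C-7 and C-8; bromo groups at C-2 and C-8.
Putting it together: 2,8-dibromooct-7-yn-3-one.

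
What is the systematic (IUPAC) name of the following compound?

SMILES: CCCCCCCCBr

The longest carbon chain is 8 atoms: the parent is octane.
Number the chain so that the substituent locant set {1} is lower than {8} at the first point of difference.
With this numbering: a bromo group at C-1.
Assembling the pieces gives 1-bromooctane.

1-bromooctane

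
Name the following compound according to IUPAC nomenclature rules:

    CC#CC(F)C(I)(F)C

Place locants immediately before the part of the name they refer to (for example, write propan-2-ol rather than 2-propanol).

4,5-difluoro-5-iodohex-2-yne

The longest carbon chain that includes the multiple bond has 6 carbons, so the parent hydride is hexane.
The chain contains a C≡C triple bond, so the unsaturation ending is -yne.
The numbering direction is chosen so that numbering from this end puts the triple bond at C-2 rather than C-4.
With this numbering: the triple bond between C-2 and C-3; fluoro groups at C-4 and C-5; an iodo group at C-5.
Substituent prefixes are cited in alphabetical order (multiplying prefixes like di-/tri- are ignored for ordering).
Assembling the pieces gives 4,5-difluoro-5-iodohex-2-yne.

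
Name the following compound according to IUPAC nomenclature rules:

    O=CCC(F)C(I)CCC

Counting along the main chain through the –CHO group gives 7 carbons: the parent is heptane.
An aldehyde (terminal –CHO) is the principal characteristic group, giving the suffix -al.
Number the chain so that the aldehyde carbon is C-1 by definition.
With this numbering: a fluoro group at C-3; an iodo group at C-4.
Substituent prefixes are cited in alphabetical order (multiplying prefixes like di-/tri- are ignored for ordering).
The name is 3-fluoro-4-iodoheptanal.

3-fluoro-4-iodoheptanal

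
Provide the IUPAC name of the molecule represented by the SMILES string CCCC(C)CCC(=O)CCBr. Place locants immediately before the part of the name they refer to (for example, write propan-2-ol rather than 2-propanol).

The longest chain bearing the carbonyl is 9 carbons long (nonane).
A ketone (C=O on an internal carbon) is the principal characteristic group, giving the suffix -one.
The numbering direction is chosen so that numbering from this end puts the carbonyl group at C-3 rather than C-7.
That gives the carbonyl at C-3; a bromo group at C-1; a methyl group at C-6.
The substituents are ordered alphabetically, ignoring any di-/tri- multipliers.
The name is 1-bromo-6-methylnonan-3-one.

1-bromo-6-methylnonan-3-one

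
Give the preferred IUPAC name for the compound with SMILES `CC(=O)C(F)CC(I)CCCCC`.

The longest carbon chain that includes the carbonyl has 10 carbons, so the parent hydride is decane.
The principal characteristic group is a ketone (C=O on an internal carbon), named with the suffix -one.
Number the chain so that numbering from this end puts the carbonyl group at C-2 rather than C-9.
That gives the carbonyl at C-2; a fluoro group at C-3; an iodo group at C-5.
Substituent prefixes are cited in alphabetical order (multiplying prefixes like di-/tri- are ignored for ordering).
Assembling the pieces gives 3-fluoro-5-iododecan-2-one.

3-fluoro-5-iododecan-2-one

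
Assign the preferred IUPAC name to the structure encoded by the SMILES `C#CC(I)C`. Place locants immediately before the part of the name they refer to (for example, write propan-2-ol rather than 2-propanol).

3-iodobut-1-yne

Counting along the main chain through the multiple bond gives 4 carbons: the parent is butane.
There is one C≡C triple bond, indicated by the ending -yne.
Number the chain so that numbering from this end puts the triple bond at C-1 rather than C-3.
That gives the triple bond between C-1 and C-2; an iodo group at C-3.
Assembling the pieces gives 3-iodobut-1-yne.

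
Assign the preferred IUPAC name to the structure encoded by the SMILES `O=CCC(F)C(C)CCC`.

Counting along the main chain through the –CHO group gives 7 carbons: the parent is heptane.
The highest-priority functional group is an aldehyde (terminal –CHO), so the name ends in -al.
The numbering direction is chosen so that the aldehyde carbon is C-1 by definition.
That gives a fluoro group at C-3; a methyl group at C-4.
Prefixes are listed alphabetically: fluoro, methyl.
Assembling the pieces gives 3-fluoro-4-methylheptanal.

3-fluoro-4-methylheptanal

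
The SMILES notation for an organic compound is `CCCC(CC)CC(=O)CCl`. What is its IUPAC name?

The longest carbon chain that includes the carbonyl has 7 carbons, so the parent hydride is heptane.
A ketone (C=O on an internal carbon) is the principal characteristic group, giving the suffix -one.
The numbering direction is chosen so that numbering from this end puts the carbonyl group at C-2 rather than C-6.
That gives the carbonyl at C-2; a chloro group at C-1; an ethyl group at C-4.
Substituent prefixes are cited in alphabetical order (multiplying prefixes like di-/tri- are ignored for ordering).
Assembling the pieces gives 1-chloro-4-ethylheptan-2-one.

1-chloro-4-ethylheptan-2-one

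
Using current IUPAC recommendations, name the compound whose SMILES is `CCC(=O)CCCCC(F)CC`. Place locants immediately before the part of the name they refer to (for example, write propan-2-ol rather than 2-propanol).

Counting along the main chain through the carbonyl gives 10 carbons: the parent is decane.
A ketone (C=O on an internal carbon) is the principal characteristic group, giving the suffix -one.
The numbering direction is chosen so that numbering from this end puts the carbonyl group at C-3 rather than C-8.
This places the carbonyl at C-3; a fluoro group at C-8.
Assembling the pieces gives 8-fluorodecan-3-one.

8-fluorodecan-3-one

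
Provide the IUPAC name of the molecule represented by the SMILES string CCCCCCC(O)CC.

nonan-3-ol

Counting along the main chain through the –OH group gives 9 carbons: the parent is nonane.
The highest-priority functional group is an alcohol (–OH), so the name ends in -ol.
Choose the numbering such that numbering from this end puts the hydroxyl group at C-3 rather than C-7.
With this numbering: the hydroxyl at C-3.
Putting it together: nonan-3-ol.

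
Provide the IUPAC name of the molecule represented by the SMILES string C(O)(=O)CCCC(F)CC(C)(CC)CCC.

The longest carbon chain that includes the –COOH group has 10 carbons, so the parent hydride is decane.
The highest-priority functional group is a carboxylic acid (terminal –COOH), so the name ends in -oic acid.
The numbering direction is chosen so that the carboxylic acid carbon is C-1 by definition.
This places an ethyl group at C-7; a fluoro group at C-5; a methyl group at C-7.
The substituents are ordered alphabetically, ignoring any di-/tri- multipliers.
Putting it together: 7-ethyl-5-fluoro-7-methyldecanoic acid.

7-ethyl-5-fluoro-7-methyldecanoic acid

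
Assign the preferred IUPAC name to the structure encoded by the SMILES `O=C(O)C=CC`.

The longest carbon chain that includes the –COOH group and the multiple bond has 4 carbons, so the parent hydride is butane.
A carboxylic acid (terminal –COOH) is the principal characteristic group, giving the suffix -oic acid.
The chain contains a C=C double bond, so the unsaturation ending is -ene.
Choose the numbering such that the carboxylic acid carbon is C-1 by definition.
That gives the double bond between C-2 and C-3.
Putting it together: but-2-enoic acid.

but-2-enoic acid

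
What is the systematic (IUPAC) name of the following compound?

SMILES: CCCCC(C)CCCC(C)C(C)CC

3,4,8-trimethyldodecane

The parent chain contains 12 carbons (dodecane).
Choose the numbering such that the substituent locant set {3,4,8} is lower than {5,9,10} at the first point of difference.
With this numbering: methyl groups at C-3 and C-4 and C-8.
The name is 3,4,8-trimethyldodecane.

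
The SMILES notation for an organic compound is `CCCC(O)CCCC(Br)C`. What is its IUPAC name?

8-bromononan-4-ol

The longest chain bearing the –OH group is 9 carbons long (nonane).
The highest-priority functional group is an alcohol (–OH), so the name ends in -ol.
Choose the numbering such that numbering from this end puts the hydroxyl group at C-4 rather than C-6.
With this numbering: the hydroxyl at C-4; a bromo group at C-8.
Assembling the pieces gives 8-bromononan-4-ol.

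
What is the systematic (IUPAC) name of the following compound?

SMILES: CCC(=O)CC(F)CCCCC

The longest carbon chain that includes the carbonyl has 10 carbons, so the parent hydride is decane.
The principal characteristic group is a ketone (C=O on an internal carbon), named with the suffix -one.
Choose the numbering such that numbering from this end puts the carbonyl group at C-3 rather than C-8.
This places the carbonyl at C-3; a fluoro group at C-5.
Putting it together: 5-fluorodecan-3-one.

5-fluorodecan-3-one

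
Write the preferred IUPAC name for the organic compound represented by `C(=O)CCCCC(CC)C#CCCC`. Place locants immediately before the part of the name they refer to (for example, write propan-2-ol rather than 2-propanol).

The longest chain bearing the –CHO group and the multiple bond is 11 carbons long (undecane).
The principal characteristic group is an aldehyde (terminal –CHO), named with the suffix -al.
The chain contains a C≡C triple bond, so the unsaturation ending is -yne.
The numbering direction is chosen so that the aldehyde carbon is C-1 by definition.
With this numbering: the triple bond between C-7 and C-8; an ethyl group at C-6.
Assembling the pieces gives 6-ethylundec-7-ynal.

6-ethylundec-7-ynal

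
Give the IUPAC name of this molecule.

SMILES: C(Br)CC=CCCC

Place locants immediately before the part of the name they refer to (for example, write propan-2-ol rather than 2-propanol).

The longest chain bearing the multiple bond is 7 carbons long (heptane).
A C=C double bond in the chain gives the infix -ene-.
The numbering direction is chosen so that numbering from this end puts the double bond at C-3 rather than C-4.
With this numbering: the double bond between C-3 and C-4; a bromo group at C-1.
Putting it together: 1-bromohept-3-ene.

1-bromohept-3-ene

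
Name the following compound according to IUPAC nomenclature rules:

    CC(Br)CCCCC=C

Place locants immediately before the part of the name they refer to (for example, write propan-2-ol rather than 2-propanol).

The longest chain bearing the multiple bond is 8 carbons long (octane).
The chain contains a C=C double bond, so the unsaturation ending is -ene.
Number the chain so that numbering from this end puts the double bond at C-1 rather than C-7.
This places the double bond between C-1 and C-2; a bromo group at C-7.
Putting it together: 7-bromooct-1-ene.

7-bromooct-1-ene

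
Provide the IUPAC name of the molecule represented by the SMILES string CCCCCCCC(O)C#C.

The longest chain bearing the –OH group and the multiple bond is 10 carbons long (decane).
The highest-priority functional group is an alcohol (–OH), so the name ends in -ol.
A C≡C triple bond in the chain gives the infix -yne-.
The numbering direction is chosen so that numbering from this end puts the hydroxyl group at C-3 rather than C-8.
With this numbering: the hydroxyl at C-3; the triple bond between C-1 and C-2.
Assembling the pieces gives dec-1-yn-3-ol.

dec-1-yn-3-ol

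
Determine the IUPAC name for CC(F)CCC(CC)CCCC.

The parent chain contains 9 carbons (nonane).
Choose the numbering such that the substituent locant set {2,5} is lower than {5,8} at the first point of difference.
This places an ethyl group at C-5; a fluoro group at C-2.
The substituents are ordered alphabetically, ignoring any di-/tri- multipliers.
Assembling the pieces gives 5-ethyl-2-fluorononane.

5-ethyl-2-fluorononane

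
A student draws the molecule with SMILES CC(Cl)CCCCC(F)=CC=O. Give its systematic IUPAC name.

The longest carbon chain that includes the –CHO group and the multiple bond has 9 carbons, so the parent hydride is nonane.
An aldehyde (terminal –CHO) is the principal characteristic group, giving the suffix -al.
The chain contains a C=C double bond, so the unsaturation ending is -ene.
Choose the numbering such that the aldehyde carbon is C-1 by definition.
This places the double bond between C-2 and C-3; a chloro group at C-8; a fluoro group at C-3.
The substituents are ordered alphabetically, ignoring any di-/tri- multipliers.
Putting it together: 8-chloro-3-fluoronon-2-enal.

8-chloro-3-fluoronon-2-enal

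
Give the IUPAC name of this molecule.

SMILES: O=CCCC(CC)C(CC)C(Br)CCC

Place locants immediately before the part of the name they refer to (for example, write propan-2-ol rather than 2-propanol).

The longest carbon chain that includes the –CHO group has 9 carbons, so the parent hydride is nonane.
The highest-priority functional group is an aldehyde (terminal –CHO), so the name ends in -al.
Choose the numbering such that the aldehyde carbon is C-1 by definition.
This places a bromo group at C-6; ethyl groups at C-4 and C-5.
Prefixes are listed alphabetically: bromo, ethyl.
The name is 6-bromo-4,5-diethylnonanal.

6-bromo-4,5-diethylnonanal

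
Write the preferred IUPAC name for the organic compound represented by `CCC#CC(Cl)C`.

Counting along the main chain through the multiple bond gives 6 carbons: the parent is hexane.
The chain contains a C≡C triple bond, so the unsaturation ending is -yne.
Number the chain so that the substituent locant set {2} is lower than {5} at the first point of difference.
This places the triple bond between C-3 and C-4; a chloro group at C-2.
Putting it together: 2-chlorohex-3-yne.

2-chlorohex-3-yne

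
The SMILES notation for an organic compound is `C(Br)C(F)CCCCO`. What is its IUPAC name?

6-bromo-5-fluorohexan-1-ol

Counting along the main chain through the –OH group gives 6 carbons: the parent is hexane.
The highest-priority functional group is an alcohol (–OH), so the name ends in -ol.
The numbering direction is chosen so that numbering from this end puts the hydroxyl group at C-1 rather than C-6.
This places the hydroxyl at C-1; a bromo group at C-6; a fluoro group at C-5.
Substituent prefixes are cited in alphabetical order (multiplying prefixes like di-/tri- are ignored for ordering).
The name is 6-bromo-5-fluorohexan-1-ol.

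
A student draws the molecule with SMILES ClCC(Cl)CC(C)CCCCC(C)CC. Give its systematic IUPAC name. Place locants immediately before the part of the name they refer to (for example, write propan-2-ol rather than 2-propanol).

1,2-dichloro-4,9-dimethylundecane

The parent chain contains 11 carbons (undecane).
The numbering direction is chosen so that the substituent locant set {1,2,4,9} is lower than {3,8,10,11} at the first point of difference.
This places chloro groups at C-1 and C-2; methyl groups at C-4 and C-9.
Substituent prefixes are cited in alphabetical order (multiplying prefixes like di-/tri- are ignored for ordering).
Putting it together: 1,2-dichloro-4,9-dimethylundecane.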